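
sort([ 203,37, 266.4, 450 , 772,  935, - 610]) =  [-610,37,203, 266.4, 450, 772,  935 ]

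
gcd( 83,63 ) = 1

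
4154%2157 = 1997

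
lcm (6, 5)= 30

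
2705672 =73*37064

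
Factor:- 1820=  - 2^2* 5^1*7^1*13^1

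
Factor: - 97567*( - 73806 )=7201030002 =2^1*3^1*43^1*2269^1*12301^1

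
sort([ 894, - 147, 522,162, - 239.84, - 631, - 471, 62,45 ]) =[ - 631, - 471, - 239.84,-147, 45,  62,  162,522,894]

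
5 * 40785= 203925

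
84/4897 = 84/4897 = 0.02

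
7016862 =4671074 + 2345788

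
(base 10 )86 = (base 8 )126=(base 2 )1010110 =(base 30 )2Q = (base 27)35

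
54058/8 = 27029/4 = 6757.25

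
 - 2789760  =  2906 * ( - 960 ) 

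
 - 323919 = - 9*35991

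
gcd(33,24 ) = 3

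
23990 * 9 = 215910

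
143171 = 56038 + 87133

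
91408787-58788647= 32620140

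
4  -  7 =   -  3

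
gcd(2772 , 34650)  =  1386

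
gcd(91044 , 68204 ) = 4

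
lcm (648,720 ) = 6480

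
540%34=30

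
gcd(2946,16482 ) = 6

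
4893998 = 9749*502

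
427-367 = 60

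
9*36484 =328356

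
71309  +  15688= 86997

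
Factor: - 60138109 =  - 31^1 * 1939939^1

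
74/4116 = 37/2058 = 0.02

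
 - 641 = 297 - 938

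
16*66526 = 1064416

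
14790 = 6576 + 8214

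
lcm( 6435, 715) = 6435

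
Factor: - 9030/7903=-2^1*3^1 * 5^1*43^1*1129^(-1 )= - 1290/1129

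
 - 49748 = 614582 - 664330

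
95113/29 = 95113/29 =3279.76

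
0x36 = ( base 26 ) 22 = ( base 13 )42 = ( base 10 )54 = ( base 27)20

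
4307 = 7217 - 2910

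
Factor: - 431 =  - 431^1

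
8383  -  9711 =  - 1328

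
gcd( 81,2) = 1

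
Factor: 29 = 29^1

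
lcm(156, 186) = 4836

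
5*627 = 3135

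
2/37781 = 2/37781 = 0.00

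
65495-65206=289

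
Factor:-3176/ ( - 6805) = 2^3*5^ ( - 1)*397^1*1361^(-1 ) 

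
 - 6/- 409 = 6/409 = 0.01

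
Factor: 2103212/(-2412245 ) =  - 2^2*5^(  -  1)*11^( - 1 )*23^1*61^(-1)*719^ ( - 1)*22861^1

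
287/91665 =41/13095 = 0.00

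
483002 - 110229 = 372773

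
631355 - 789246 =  - 157891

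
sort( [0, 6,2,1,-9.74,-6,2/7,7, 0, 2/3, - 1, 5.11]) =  [-9.74,-6 , - 1,0,0,2/7, 2/3,1,2, 5.11 , 6, 7]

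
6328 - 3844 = 2484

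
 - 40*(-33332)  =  1333280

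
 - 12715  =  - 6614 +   -  6101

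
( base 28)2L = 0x4D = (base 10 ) 77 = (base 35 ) 27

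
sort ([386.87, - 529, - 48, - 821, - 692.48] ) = [ - 821, - 692.48, - 529, - 48, 386.87]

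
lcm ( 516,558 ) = 47988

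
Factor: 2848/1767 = 2^5*3^( - 1)*19^ ( - 1) * 31^( - 1)*89^1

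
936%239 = 219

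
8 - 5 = 3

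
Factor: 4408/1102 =4 = 2^2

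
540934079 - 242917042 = 298017037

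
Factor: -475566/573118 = - 39/47 = - 3^1*13^1*47^( - 1)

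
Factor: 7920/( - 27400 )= - 2^1*3^2*5^ (-1 ) * 11^1 * 137^(- 1) = - 198/685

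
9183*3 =27549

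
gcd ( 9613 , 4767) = 1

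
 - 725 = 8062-8787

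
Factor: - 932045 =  - 5^1*19^1* 9811^1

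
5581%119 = 107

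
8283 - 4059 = 4224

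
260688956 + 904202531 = 1164891487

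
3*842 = 2526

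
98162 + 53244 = 151406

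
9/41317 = 9/41317 = 0.00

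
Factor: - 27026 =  - 2^1*13513^1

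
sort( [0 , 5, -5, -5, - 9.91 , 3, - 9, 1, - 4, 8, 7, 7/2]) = [ - 9.91,-9, - 5, - 5, - 4,0, 1,3, 7/2, 5  ,  7, 8] 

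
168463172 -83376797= 85086375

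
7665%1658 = 1033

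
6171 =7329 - 1158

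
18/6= 3 = 3.00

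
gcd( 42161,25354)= 7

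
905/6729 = 905/6729 =0.13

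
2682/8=1341/4 = 335.25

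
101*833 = 84133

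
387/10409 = 387/10409=0.04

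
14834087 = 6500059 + 8334028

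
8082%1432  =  922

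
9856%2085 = 1516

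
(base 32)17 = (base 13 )30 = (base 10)39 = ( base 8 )47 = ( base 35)14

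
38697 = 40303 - 1606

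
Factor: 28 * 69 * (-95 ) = -2^2*3^1*5^1 * 7^1*19^1*23^1 = -  183540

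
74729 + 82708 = 157437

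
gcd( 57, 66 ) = 3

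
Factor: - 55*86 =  -4730  =  - 2^1*5^1 *11^1*43^1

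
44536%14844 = 4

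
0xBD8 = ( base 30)3B2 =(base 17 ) A86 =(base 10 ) 3032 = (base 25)4l7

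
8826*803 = 7087278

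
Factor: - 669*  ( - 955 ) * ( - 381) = - 243418995  =  -  3^2 * 5^1 * 127^1 * 191^1*223^1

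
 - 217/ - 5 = 43 + 2/5 = 43.40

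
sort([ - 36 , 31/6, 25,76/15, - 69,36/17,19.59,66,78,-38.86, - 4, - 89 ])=[ - 89, - 69, - 38.86, - 36, - 4, 36/17,  76/15,31/6,  19.59, 25,66,78 ]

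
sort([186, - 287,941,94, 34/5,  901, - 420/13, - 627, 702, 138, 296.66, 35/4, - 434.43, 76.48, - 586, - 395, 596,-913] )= [ - 913, - 627, - 586,-434.43 ,-395,-287,-420/13, 34/5, 35/4, 76.48,94, 138,186, 296.66, 596, 702, 901 , 941 ]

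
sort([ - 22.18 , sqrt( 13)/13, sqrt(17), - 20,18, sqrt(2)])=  [ - 22.18, -20,sqrt( 13 )/13,sqrt(2),sqrt(17), 18] 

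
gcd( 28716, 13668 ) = 12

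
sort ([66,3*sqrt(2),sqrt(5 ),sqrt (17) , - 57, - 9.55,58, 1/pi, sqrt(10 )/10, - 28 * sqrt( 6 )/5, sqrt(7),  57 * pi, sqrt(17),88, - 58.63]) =[  -  58.63, - 57, - 28* sqrt(6 )/5, - 9.55,sqrt(10) /10,1/pi,sqrt(5 ),sqrt ( 7 ),sqrt(17 ),sqrt( 17 ), 3 * sqrt(2), 58,  66,88,57*pi ]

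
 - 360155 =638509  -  998664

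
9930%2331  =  606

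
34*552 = 18768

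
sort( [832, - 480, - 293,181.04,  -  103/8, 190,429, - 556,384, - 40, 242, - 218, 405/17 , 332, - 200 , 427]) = [ - 556 , - 480,  -  293,- 218,-200 ,-40 , - 103/8,  405/17, 181.04,  190, 242,332, 384, 427, 429, 832]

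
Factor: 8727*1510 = 13177770=2^1 * 3^1*5^1*151^1*2909^1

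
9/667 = 9/667= 0.01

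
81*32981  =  2671461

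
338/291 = 338/291 = 1.16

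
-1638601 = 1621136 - 3259737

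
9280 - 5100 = 4180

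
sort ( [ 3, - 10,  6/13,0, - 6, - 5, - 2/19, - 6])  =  [ - 10, -6 , - 6, - 5, - 2/19,  0, 6/13,3]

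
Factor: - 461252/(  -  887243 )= 2^2*7^(  -  2 )*11^2*19^(- 1 ) = 484/931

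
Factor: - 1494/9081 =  -2^1*83^1*1009^( - 1) = - 166/1009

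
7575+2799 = 10374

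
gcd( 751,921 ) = 1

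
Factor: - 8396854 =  - 2^1 * 37^1*233^1*487^1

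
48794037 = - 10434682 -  - 59228719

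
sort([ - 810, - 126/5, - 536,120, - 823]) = [-823, - 810, - 536, - 126/5,120 ] 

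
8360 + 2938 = 11298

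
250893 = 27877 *9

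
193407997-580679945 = -387271948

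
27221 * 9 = 244989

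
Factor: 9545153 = 9545153^1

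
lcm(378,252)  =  756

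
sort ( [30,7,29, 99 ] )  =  [ 7,  29,30,99]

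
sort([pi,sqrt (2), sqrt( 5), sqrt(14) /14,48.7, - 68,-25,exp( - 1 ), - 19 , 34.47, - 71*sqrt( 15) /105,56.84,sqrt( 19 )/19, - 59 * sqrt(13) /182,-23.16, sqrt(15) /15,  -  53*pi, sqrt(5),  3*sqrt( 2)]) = [ - 53*pi, - 68, - 25 ,  -  23.16, - 19, - 71*sqrt(15 )/105, - 59*sqrt ( 13 )/182,  sqrt( 19)/19, sqrt( 15) /15, sqrt( 14 )/14,exp( - 1), sqrt( 2),sqrt( 5 ),sqrt( 5) , pi,3 * sqrt(2 ),34.47, 48.7,56.84]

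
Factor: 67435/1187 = 5^1*1187^( - 1 )*13487^1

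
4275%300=75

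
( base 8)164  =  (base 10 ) 116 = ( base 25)4G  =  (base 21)5b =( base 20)5g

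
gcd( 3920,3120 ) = 80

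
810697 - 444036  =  366661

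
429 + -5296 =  - 4867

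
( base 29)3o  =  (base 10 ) 111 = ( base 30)3L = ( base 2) 1101111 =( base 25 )4B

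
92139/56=1645  +  19/56 = 1645.34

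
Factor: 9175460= 2^2*5^1*7^1*65539^1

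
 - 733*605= - 443465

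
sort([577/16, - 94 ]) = [ - 94,577/16 ]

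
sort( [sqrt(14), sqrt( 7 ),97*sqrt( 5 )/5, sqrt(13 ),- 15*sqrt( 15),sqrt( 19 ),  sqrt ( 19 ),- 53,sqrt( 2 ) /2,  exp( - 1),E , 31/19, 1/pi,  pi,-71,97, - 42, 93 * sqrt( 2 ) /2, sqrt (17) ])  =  [-71, - 15*sqrt( 15 ),- 53,- 42, 1/pi, exp( -1 ) , sqrt( 2)/2,31/19,sqrt (7 ),  E, pi,  sqrt(13 ) , sqrt( 14 ), sqrt( 17 ),  sqrt( 19) , sqrt(19 ), 97*sqrt( 5)/5, 93*sqrt( 2) /2,97 ]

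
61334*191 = 11714794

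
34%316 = 34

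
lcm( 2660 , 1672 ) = 58520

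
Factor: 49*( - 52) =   -  2^2 * 7^2*13^1 = -2548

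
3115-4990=-1875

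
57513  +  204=57717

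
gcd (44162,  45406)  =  622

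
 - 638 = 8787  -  9425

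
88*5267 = 463496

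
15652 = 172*91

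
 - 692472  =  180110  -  872582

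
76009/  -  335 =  - 227 + 36/335 = - 226.89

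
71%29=13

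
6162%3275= 2887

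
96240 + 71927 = 168167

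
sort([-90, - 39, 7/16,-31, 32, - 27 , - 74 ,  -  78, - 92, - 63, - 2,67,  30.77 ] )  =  [ - 92,  -  90 ,-78, -74, - 63,-39,-31, - 27, - 2,7/16 , 30.77, 32,67 ] 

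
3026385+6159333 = 9185718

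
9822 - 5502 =4320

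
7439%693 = 509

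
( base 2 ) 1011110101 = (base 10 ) 757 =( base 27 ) 111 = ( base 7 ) 2131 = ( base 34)m9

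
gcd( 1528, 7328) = 8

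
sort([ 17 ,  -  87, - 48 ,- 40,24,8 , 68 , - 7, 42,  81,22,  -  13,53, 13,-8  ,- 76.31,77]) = [-87 ,- 76.31 , - 48, - 40, - 13, -8,-7,8,13, 17, 22,24 , 42,53, 68,77, 81]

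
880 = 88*10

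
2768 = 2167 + 601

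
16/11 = 1  +  5/11 = 1.45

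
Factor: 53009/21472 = 79/32 =2^(  -  5)*79^1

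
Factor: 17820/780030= 22/963 = 2^1*3^( - 2 )*11^1*107^(-1)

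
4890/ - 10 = -489 + 0/1 = - 489.00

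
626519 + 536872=1163391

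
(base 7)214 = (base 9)131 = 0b1101101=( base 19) 5E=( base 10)109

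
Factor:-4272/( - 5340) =2^2 * 5^( - 1) = 4/5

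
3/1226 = 3/1226 = 0.00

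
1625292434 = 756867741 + 868424693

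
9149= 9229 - 80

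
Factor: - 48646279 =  - 11^1* 457^1 * 9677^1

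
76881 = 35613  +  41268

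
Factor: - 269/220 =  - 2^( - 2)*5^(  -  1 )*11^( - 1)*269^1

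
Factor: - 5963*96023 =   -  67^1 * 89^1*131^1 * 733^1=   - 572585149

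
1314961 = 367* 3583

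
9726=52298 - 42572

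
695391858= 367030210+328361648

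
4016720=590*6808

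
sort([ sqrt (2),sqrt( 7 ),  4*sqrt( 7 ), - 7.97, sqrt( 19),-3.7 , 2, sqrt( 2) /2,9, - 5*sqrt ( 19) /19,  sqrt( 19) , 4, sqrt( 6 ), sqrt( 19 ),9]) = [ - 7.97,-3.7, - 5*sqrt (19)/19, sqrt(2 ) /2, sqrt( 2 ), 2, sqrt(6), sqrt( 7),4,sqrt(19 ),sqrt(19 ),sqrt(19 ),9,9,4*sqrt( 7)] 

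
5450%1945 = 1560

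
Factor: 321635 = 5^1*64327^1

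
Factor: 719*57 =40983 = 3^1*19^1*719^1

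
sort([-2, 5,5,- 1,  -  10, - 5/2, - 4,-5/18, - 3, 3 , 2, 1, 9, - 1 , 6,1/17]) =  [ - 10, - 4,-3, - 5/2, - 2, - 1, - 1,  -  5/18,  1/17, 1,2,3,5,  5,6 , 9]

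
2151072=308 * 6984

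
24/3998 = 12/1999 = 0.01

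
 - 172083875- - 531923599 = 359839724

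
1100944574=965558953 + 135385621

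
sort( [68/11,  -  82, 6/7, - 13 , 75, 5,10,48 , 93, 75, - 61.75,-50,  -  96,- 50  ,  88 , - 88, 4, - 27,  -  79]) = [-96, - 88,-82, - 79,- 61.75, - 50,-50,  -  27 , - 13, 6/7, 4, 5, 68/11,10, 48, 75, 75,88,93 ]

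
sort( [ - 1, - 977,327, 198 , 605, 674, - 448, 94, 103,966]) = [ -977, - 448,-1,94, 103, 198, 327, 605, 674, 966 ]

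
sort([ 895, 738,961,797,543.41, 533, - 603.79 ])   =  [ - 603.79, 533, 543.41 , 738, 797, 895,961]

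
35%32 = 3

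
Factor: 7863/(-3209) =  - 3^1 * 2621^1*3209^( - 1) 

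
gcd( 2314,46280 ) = 2314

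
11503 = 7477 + 4026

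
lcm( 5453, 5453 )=5453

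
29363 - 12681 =16682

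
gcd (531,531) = 531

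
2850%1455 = 1395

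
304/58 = 152/29=5.24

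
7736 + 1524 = 9260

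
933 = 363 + 570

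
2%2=0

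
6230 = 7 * 890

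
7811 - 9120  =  - 1309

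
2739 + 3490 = 6229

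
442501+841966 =1284467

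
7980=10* 798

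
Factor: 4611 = 3^1*29^1*53^1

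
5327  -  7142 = - 1815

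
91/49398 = 91/49398  =  0.00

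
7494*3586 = 26873484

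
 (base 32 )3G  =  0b1110000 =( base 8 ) 160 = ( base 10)112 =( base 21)57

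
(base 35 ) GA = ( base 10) 570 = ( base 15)280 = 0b1000111010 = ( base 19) 1B0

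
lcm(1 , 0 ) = 0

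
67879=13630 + 54249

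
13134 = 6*2189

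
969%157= 27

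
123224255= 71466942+51757313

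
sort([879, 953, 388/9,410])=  [ 388/9,410,  879,953 ] 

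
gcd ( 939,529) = 1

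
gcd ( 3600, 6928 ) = 16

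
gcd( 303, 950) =1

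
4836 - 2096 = 2740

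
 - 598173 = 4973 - 603146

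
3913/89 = 43 + 86/89 = 43.97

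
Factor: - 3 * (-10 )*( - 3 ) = - 90 = -2^1*3^2*5^1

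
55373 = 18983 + 36390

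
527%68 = 51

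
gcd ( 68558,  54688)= 2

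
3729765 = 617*6045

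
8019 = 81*99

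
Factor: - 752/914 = -2^3*47^1* 457^( - 1) = - 376/457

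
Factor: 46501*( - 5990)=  - 278540990 =- 2^1*5^1*7^2*13^1*73^1*599^1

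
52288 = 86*608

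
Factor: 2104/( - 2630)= - 2^2*5^( - 1) = -4/5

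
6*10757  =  64542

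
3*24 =72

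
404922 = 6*67487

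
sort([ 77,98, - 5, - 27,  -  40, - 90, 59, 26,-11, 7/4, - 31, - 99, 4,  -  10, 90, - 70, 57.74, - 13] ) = [-99, - 90, - 70, - 40, - 31, - 27,  -  13, - 11, - 10, - 5,7/4, 4, 26, 57.74, 59,  77, 90, 98] 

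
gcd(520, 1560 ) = 520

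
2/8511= 2/8511 = 0.00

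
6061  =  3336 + 2725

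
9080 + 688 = 9768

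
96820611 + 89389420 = 186210031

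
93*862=80166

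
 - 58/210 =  - 29/105 = - 0.28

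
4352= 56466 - 52114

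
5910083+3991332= 9901415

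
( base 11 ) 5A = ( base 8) 101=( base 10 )65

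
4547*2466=11212902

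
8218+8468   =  16686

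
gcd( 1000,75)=25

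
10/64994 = 5/32497 = 0.00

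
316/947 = 316/947 = 0.33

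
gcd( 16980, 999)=3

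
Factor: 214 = 2^1*107^1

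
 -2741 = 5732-8473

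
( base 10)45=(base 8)55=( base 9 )50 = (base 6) 113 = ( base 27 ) 1i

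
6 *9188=55128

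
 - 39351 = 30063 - 69414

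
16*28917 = 462672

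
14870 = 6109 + 8761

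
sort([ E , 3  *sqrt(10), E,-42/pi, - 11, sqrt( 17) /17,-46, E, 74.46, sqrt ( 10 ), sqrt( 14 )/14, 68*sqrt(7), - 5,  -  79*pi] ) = [- 79*pi,-46,-42/pi , - 11 , - 5,sqrt( 17 ) /17,sqrt( 14)/14,E, E, E, sqrt( 10), 3*sqrt( 10 ),74.46, 68*sqrt(7 ) ]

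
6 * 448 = 2688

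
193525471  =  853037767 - 659512296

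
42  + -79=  - 37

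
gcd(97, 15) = 1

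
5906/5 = 1181 + 1/5 = 1181.20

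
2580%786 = 222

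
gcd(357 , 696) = 3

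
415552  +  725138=1140690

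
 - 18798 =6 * (  -  3133 ) 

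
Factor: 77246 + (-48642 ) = 2^2*7151^1 = 28604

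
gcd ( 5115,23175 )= 15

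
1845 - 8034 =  - 6189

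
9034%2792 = 658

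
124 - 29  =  95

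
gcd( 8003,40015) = 8003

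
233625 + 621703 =855328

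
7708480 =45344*170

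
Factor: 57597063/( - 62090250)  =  - 2^( - 1)*5^( - 3) *173^1*82787^(- 1)*110977^1  =  - 19199021/20696750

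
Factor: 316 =2^2*79^1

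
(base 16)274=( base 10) 628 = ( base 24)124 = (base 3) 212021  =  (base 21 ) 18j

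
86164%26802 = 5758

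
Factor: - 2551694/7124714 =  - 359^(-1)*9923^( - 1 ) *1275847^1 = - 1275847/3562357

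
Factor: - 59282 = -2^1* 29641^1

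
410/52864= 205/26432 = 0.01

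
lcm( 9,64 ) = 576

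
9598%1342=204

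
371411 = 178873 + 192538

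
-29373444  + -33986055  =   - 63359499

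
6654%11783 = 6654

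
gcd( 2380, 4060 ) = 140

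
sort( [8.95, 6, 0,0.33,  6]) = [0,0.33,6,6,8.95 ]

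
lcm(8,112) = 112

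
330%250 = 80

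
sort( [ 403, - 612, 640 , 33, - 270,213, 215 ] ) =[ - 612, - 270,33, 213, 215, 403,640]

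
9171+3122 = 12293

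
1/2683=1/2683= 0.00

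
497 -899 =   -  402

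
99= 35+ 64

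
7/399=1/57 = 0.02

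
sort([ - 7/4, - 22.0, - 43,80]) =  [ - 43, - 22.0, - 7/4, 80]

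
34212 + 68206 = 102418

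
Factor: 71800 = 2^3*5^2*359^1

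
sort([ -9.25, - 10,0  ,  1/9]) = [-10 ,-9.25, 0, 1/9]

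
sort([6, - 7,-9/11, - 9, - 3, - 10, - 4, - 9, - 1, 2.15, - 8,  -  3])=[ - 10, - 9, - 9,  -  8,- 7, - 4, - 3, -3, - 1, - 9/11 , 2.15,6]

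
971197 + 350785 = 1321982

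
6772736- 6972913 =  - 200177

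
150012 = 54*2778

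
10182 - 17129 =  - 6947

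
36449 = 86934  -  50485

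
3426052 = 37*92596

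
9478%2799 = 1081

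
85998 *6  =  515988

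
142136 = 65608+76528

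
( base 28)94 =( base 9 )314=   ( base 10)256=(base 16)100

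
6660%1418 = 988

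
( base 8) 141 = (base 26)3j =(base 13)76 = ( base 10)97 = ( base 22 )49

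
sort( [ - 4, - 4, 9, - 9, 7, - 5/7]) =[ - 9, - 4, - 4, - 5/7, 7,9]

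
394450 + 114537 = 508987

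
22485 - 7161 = 15324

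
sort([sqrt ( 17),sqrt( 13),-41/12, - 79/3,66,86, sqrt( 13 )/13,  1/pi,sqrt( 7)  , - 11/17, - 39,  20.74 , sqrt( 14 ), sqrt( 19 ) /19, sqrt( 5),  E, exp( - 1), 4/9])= [ -39, - 79/3, -41/12,-11/17,sqrt(19 )/19,sqrt( 13) /13, 1/pi, exp (-1), 4/9 , sqrt( 5), sqrt(7), E  ,  sqrt( 13),sqrt(  14 ) , sqrt( 17),20.74,66,86]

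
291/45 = 6 + 7/15 =6.47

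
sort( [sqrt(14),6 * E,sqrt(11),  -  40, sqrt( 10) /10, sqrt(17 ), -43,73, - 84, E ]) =[- 84,-43, - 40,  sqrt( 10 )/10, E, sqrt( 11 ), sqrt(14),  sqrt( 17 ),  6*E,  73]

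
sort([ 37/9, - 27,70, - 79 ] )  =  [ - 79, - 27, 37/9, 70 ]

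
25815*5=129075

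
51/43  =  1  +  8/43 = 1.19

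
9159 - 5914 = 3245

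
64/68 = 16/17 = 0.94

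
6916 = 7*988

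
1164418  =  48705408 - 47540990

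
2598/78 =433/13 = 33.31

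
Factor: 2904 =2^3 *3^1*11^2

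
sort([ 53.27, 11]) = [ 11, 53.27]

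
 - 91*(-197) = 17927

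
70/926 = 35/463 = 0.08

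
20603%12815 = 7788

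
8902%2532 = 1306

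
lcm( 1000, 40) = 1000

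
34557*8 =276456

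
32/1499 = 32/1499=0.02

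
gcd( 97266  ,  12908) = 2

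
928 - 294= 634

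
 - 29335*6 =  - 176010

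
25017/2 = 12508 + 1/2=12508.50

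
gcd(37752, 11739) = 39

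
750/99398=375/49699 = 0.01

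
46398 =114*407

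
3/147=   1/49 = 0.02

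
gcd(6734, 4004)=182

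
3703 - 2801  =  902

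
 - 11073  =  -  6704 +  - 4369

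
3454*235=811690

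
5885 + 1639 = 7524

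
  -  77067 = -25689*3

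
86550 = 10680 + 75870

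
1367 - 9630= - 8263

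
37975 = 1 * 37975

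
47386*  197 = 9335042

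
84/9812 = 21/2453 = 0.01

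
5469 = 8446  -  2977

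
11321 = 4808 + 6513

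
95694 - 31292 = 64402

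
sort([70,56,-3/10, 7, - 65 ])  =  [-65, - 3/10,7,56,70 ]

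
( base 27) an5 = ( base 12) 46B8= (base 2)1111011101100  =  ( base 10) 7916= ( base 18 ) 167e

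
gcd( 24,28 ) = 4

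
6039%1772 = 723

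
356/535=356/535 = 0.67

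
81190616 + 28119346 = 109309962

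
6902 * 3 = 20706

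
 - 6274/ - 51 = 6274/51 = 123.02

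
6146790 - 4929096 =1217694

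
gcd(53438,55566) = 14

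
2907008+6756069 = 9663077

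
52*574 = 29848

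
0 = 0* 47376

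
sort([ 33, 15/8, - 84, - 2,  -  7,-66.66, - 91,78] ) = [ - 91,-84,  -  66.66, - 7,-2, 15/8,33, 78 ]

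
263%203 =60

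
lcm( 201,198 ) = 13266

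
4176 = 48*87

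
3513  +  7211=10724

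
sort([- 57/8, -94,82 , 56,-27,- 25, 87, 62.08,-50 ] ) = [  -  94,  -  50, - 27,-25,  -  57/8,56, 62.08,  82,87 ] 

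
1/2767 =1/2767 = 0.00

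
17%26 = 17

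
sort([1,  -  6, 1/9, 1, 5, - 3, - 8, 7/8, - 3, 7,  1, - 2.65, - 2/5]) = [ - 8,-6, - 3, - 3, - 2.65, - 2/5, 1/9 , 7/8, 1, 1,1,5,7]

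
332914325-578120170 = -245205845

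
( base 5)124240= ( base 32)4qh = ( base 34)49F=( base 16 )1351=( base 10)4945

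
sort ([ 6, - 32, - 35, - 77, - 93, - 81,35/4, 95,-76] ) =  [ - 93, - 81, - 77, - 76 , - 35, - 32, 6, 35/4,95 ] 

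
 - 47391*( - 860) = 40756260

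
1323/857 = 1323/857 = 1.54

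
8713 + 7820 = 16533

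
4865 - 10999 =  - 6134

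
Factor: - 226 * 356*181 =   -  14562536= -2^3*89^1*113^1*181^1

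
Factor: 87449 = 157^1*557^1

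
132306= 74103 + 58203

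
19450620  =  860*22617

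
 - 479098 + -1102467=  - 1581565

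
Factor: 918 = 2^1*3^3*17^1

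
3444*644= 2217936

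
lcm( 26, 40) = 520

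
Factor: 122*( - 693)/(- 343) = 2^1*3^2*7^( - 2)*11^1*61^1 = 12078/49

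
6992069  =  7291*959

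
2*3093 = 6186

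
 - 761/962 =-1 + 201/962 = - 0.79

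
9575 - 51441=  -  41866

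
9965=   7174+2791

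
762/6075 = 254/2025 = 0.13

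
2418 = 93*26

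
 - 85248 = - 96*888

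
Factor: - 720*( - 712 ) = 512640 = 2^7*3^2*5^1*89^1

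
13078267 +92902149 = 105980416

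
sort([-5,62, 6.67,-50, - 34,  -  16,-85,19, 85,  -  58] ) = [-85, -58 , - 50,-34, - 16,-5, 6.67 , 19,  62, 85 ]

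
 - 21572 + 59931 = 38359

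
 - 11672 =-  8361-3311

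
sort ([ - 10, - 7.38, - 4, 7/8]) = [-10, - 7.38, - 4 , 7/8] 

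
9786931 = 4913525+4873406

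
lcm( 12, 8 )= 24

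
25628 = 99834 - 74206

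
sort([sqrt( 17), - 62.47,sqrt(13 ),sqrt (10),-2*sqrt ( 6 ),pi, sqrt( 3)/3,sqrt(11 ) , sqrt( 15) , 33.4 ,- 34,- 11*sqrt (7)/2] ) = [ - 62.47,-34,-11*  sqrt(7)/2, - 2 *sqrt ( 6 ) , sqrt( 3 ) /3 , pi, sqrt(10), sqrt(11 ), sqrt( 13 ),  sqrt( 15 ),sqrt( 17),33.4 ]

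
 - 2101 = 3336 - 5437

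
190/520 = 19/52  =  0.37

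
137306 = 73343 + 63963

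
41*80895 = 3316695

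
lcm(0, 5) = 0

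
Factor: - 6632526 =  - 2^1*3^1*53^1*20857^1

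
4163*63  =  262269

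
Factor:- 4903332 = -2^2*3^1*7^2*31^1 * 269^1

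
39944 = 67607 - 27663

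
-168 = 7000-7168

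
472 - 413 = 59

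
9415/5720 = 1883/1144 = 1.65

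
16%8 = 0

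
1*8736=8736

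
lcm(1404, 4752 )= 61776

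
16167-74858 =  - 58691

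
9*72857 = 655713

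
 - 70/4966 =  - 35/2483=- 0.01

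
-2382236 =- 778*3062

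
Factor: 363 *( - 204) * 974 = -72126648 = -2^3*3^2*11^2 * 17^1* 487^1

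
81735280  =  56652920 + 25082360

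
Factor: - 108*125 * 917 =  - 2^2*3^3*5^3*7^1*131^1=-12379500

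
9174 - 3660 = 5514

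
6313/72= 87  +  49/72 = 87.68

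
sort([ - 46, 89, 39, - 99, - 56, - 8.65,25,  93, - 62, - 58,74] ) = [ - 99, - 62 ,  -  58,-56 , -46, - 8.65,25,39, 74,89, 93] 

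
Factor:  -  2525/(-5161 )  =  5^2*13^ ( - 1)*101^1*397^ ( -1)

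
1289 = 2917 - 1628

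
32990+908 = 33898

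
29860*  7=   209020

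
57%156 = 57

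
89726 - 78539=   11187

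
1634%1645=1634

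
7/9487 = 7/9487= 0.00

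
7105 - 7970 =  - 865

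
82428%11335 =3083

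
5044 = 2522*2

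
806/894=403/447=0.90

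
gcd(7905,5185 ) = 85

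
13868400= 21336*650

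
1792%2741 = 1792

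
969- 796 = 173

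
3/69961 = 3/69961 = 0.00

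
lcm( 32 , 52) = 416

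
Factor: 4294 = 2^1*19^1 * 113^1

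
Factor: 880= 2^4*5^1* 11^1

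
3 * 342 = 1026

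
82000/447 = 82000/447=183.45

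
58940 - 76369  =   - 17429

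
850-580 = 270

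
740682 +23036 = 763718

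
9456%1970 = 1576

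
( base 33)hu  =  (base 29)KB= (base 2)1001001111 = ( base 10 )591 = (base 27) LO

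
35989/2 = 17994 + 1/2=17994.50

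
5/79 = 5/79= 0.06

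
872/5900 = 218/1475= 0.15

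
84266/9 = 9362 + 8/9 = 9362.89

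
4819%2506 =2313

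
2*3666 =7332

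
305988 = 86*3558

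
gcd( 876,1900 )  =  4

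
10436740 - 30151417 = - 19714677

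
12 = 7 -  - 5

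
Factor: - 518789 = - 17^1*30517^1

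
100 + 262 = 362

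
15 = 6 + 9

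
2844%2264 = 580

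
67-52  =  15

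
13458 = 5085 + 8373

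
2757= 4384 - 1627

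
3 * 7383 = 22149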